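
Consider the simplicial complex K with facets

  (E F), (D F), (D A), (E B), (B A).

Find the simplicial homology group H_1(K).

H_1 ≅ Z.

We work with the vertex ordering A < B < D < E < F. The simplices of K, each written with vertices in increasing order, are:

  0-simplices (5): A, B, D, E, F
  1-simplices (5): AB, AD, BE, DF, EF

giving chain groups C_0 ≅ Z^5, C_1 ≅ Z^5.

∂_1: C_1 → C_0 maps an edge to its endpoints' difference, ∂[p,q] = q − p. For instance
  ∂BE = E − B.
This gives a 5×5 integer matrix of rank 4; reducing to Smith normal form yields diagonal entries (1,1,1,1).

From H_k ≅ ker(∂_k) / im(∂_{k+1}) we obtain:

  H_1: rank ker ∂_1 − rank ∂_2 = (5 − 4) − 0 = 1, and there is no ∂_2, so H_1 = Z.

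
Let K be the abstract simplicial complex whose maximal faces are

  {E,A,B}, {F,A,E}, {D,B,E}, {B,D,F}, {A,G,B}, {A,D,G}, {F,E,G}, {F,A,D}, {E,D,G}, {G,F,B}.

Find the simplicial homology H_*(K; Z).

Order the vertices as A < B < D < E < F < G. Listing each simplex with vertices in this order, K has dimension 2 with simplices:

  0-simplices (6): A, B, D, E, F, G
  1-simplices (15): AB, AD, AE, AF, AG, BD, BE, BF, BG, DE, DF, DG, EF, EG, FG
  2-simplices (10): ABE, ABG, ADF, ADG, AEF, BDE, BDF, BFG, DEG, EFG

so the chain groups are C_0 ≅ Z^6, C_1 ≅ Z^15, C_2 ≅ Z^10.

Boundary ∂_1: C_1 → C_0 maps an edge to its endpoints' difference, ∂[p,q] = q − p. For instance
  ∂AB = B − A.
The resulting 6×15 matrix has rank 5, and its Smith normal form has invariant factors (1,1,1,1,1).

The boundary map ∂_2: C_2 → C_1 maps a triangle to the signed sum of its edges. For instance
  ∂BDF = DF − BF + BD,
  ∂BDE = DE − BE + BD.
The resulting 15×10 matrix has rank 10, and its Smith normal form has invariant factors (1,1,1,1,1,1,1,1,1,2).

Now H_k = ker ∂_k / im ∂_{k+1}, so:

  H_0: rank C_0 − rank ∂_1 = 6 − 5 = 1, and the invariant factors of ∂_1 are all 1, so H_0 = Z.
  H_1: rank ker ∂_1 − rank ∂_2 = (15 − 5) − 10 = 0, and ∂_2 has invariant factor 2 > 1, so H_1 = Z/2.
  H_2: rank ker ∂_2 − rank ∂_3 = (10 − 10) − 0 = 0, and there is no ∂_3, so H_2 = 0.

As a check, the Euler characteristic is 6 − 15 + 10 = 1, which agrees with 1 − 0 + 0 = 1.
(K is a triangulation of the real projective plane RP^2.)

H_0 = Z,  H_1 = Z/2,  H_2 = 0.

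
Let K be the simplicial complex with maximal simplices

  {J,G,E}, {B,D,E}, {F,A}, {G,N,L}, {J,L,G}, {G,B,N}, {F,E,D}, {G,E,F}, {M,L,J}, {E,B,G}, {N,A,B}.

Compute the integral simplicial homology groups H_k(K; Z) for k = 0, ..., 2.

We work with the vertex ordering A < B < D < E < F < G < J < L < M < N. The simplices of K, each written with vertices in increasing order, are:

  0-simplices (10): A, B, D, E, F, G, J, L, M, N
  1-simplices (20): AB, AF, AN, BD, BE, BG, BN, DE, DF, EF, EG, EJ, FG, GJ, GL, GN, JL, JM, LM, LN
  2-simplices (10): ABN, BDE, BEG, BGN, DEF, EFG, EGJ, GJL, GLN, JLM

giving chain groups C_0 ≅ Z^10, C_1 ≅ Z^20, C_2 ≅ Z^10.

The boundary map ∂_1: C_1 → C_0 is given by ∂[p,q] = [q] − [p].
The resulting 10×20 matrix has rank 9, and its Smith normal form has invariant factors (1,1,1,1,1,1,1,1,1).

∂_2: C_2 → C_1 sends each 2-simplex [p,q,r] to [q,r] − [p,r] + [p,q]. For instance
  ∂BGN = GN − BN + BG,
  ∂EFG = FG − EG + EF.
The resulting 20×10 matrix has rank 10, and its Smith normal form has invariant factors (1,1,1,1,1,1,1,1,1,1).

Computing H_k = (kernel of ∂_k) / (image of ∂_{k+1}):

  H_0: rank C_0 − rank ∂_1 = 10 − 9 = 1, and the invariant factors of ∂_1 are all 1, so H_0 ≅ Z.
  H_1: rank ker ∂_1 − rank ∂_2 = (20 − 9) − 10 = 1, and the invariant factors of ∂_2 are all 1, so H_1 ≅ Z.
  H_2: rank ker ∂_2 − rank ∂_3 = (10 − 10) − 0 = 0, and there is no ∂_3, so H_2 ≅ 0.

H_0 = Z,  H_1 = Z,  H_2 = 0.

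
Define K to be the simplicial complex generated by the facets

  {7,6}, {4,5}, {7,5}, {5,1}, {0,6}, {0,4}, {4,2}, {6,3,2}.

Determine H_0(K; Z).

H_0 = Z.

K has 8 vertices, 10 edges, 1 triangle.
rank ∂_0 = 0, rank ∂_1 = 7 ⇒ b_0 = 8 − 0 − 7 = 1; all invariant factors of ∂_1 are 1 so no torsion. So H_0 ≅ Z.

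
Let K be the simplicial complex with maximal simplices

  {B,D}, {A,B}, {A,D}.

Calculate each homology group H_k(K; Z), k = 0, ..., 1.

H_0 ≅ Z,  H_1 ≅ Z.

Take the total order A < B < D on the vertex set. Then K (dimension 1) consists of the simplices:

  0-simplices (3): A, B, D
  1-simplices (3): AB, AD, BD

giving chain groups C_0 ≅ Z^3, C_1 ≅ Z^3.

The boundary map ∂_1: C_1 → C_0 is given by ∂[p,q] = [q] − [p]. For instance
  ∂AB = B − A.
The resulting 3×3 matrix has rank 2, and its Smith normal form has invariant factors (1,1).

Now H_k = ker ∂_k / im ∂_{k+1}, so:

  H_0: rank C_0 − rank ∂_1 = 3 − 2 = 1, and the invariant factors of ∂_1 are all 1, so H_0 ≅ Z.
  H_1: rank ker ∂_1 − rank ∂_2 = (3 − 2) − 0 = 1, and there is no ∂_2, so H_1 ≅ Z.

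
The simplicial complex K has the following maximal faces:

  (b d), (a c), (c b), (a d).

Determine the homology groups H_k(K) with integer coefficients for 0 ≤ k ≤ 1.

H_0 = Z,  H_1 = Z.

Fix the vertex order a < b < c < d and write every simplex with vertices in increasing order. Then dim K = 1 and the simplices of K are:

  0-simplices (4): a, b, c, d
  1-simplices (4): ac, ad, bc, bd

giving chain groups C_0 ≅ Z^4, C_1 ≅ Z^4.

Boundary ∂_1: C_1 → C_0 maps an edge to its endpoints' difference, ∂[p,q] = q − p. For instance
  ∂bd = d − b.
This gives a 4×4 integer matrix of rank 3; reducing to Smith normal form yields diagonal entries (1,1,1).

From H_k ≅ ker(∂_k) / im(∂_{k+1}) we obtain:

  H_0: rank C_0 − rank ∂_1 = 4 − 3 = 1, and the invariant factors of ∂_1 are all 1, so H_0 ≅ Z.
  H_1: rank ker ∂_1 − rank ∂_2 = (4 − 3) − 0 = 1, and there is no ∂_2, so H_1 ≅ Z.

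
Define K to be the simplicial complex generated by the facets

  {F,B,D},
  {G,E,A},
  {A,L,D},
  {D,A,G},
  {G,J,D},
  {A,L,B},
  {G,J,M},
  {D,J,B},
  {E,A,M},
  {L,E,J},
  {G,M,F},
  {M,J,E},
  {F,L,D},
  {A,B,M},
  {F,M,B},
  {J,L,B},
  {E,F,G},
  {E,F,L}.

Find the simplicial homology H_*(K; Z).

We work with the vertex ordering A < B < D < E < F < G < J < L < M. The simplices of K, each written with vertices in increasing order, are:

  0-simplices (9): A, B, D, E, F, G, J, L, M
  1-simplices (27): AB, AD, AE, AG, AL, AM, BD, BF, BJ, BL, BM, DF, DG, DJ, DL, EF, EG, EJ, EL, EM, FG, FL, FM, GJ, GM, JL, JM
  2-simplices (18): ABL, ABM, ADG, ADL, AEG, AEM, BDF, BDJ, BFM, BJL, DFL, DGJ, EFG, EFL, EJL, EJM, FGM, GJM

Hence C_0 ≅ Z^9, C_1 ≅ Z^27, C_2 ≅ Z^18.

The boundary map ∂_1: C_1 → C_0 sends each edge [p,q] (with p < q) to q − p. For instance
  ∂AD = D − A.
The resulting 9×27 matrix has rank 8, and its Smith normal form has invariant factors (1,1,1,1,1,1,1,1).

Boundary ∂_2: C_2 → C_1 sends each 2-simplex [p,q,r] to [q,r] − [p,r] + [p,q]. For instance
  ∂ADL = DL − AL + AD,
  ∂ABL = BL − AL + AB.
As a 27×18 matrix over Z this has rank 18, with invariant factors (1,1,1,1,1,1,1,1,1,1,1,1,1,1,1,1,1,2).

Computing H_k = (kernel of ∂_k) / (image of ∂_{k+1}):

  H_0: rank C_0 − rank ∂_1 = 9 − 8 = 1, and the invariant factors of ∂_1 are all 1, so H_0 = Z.
  H_1: rank ker ∂_1 − rank ∂_2 = (27 − 8) − 18 = 1, and ∂_2 has invariant factor 2 > 1, so H_1 = Z ⊕ Z/2Z.
  H_2: rank ker ∂_2 − rank ∂_3 = (18 − 18) − 0 = 0, and there is no ∂_3, so H_2 = 0.

As a check, the Euler characteristic is 9 − 27 + 18 = 0, which agrees with 1 − 1 + 0 = 0.

H_0 = Z,  H_1 = Z ⊕ Z/2Z,  H_2 = 0.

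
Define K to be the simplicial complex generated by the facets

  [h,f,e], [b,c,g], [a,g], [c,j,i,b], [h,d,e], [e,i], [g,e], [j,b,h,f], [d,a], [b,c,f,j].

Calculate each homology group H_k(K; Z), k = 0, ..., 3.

Take the total order a < b < c < d < e < f < g < h < i < j on the vertex set. Then K (dimension 3) consists of the simplices:

  0-simplices (10): a, b, c, d, e, f, g, h, i, j
  1-simplices (22): ad, ag, bc, bf, bg, bh, bi, bj, cf, cg, ci, cj, de, dh, ef, eg, eh, ei, fh, fj, hj, ij
  2-simplices (13): bcf, bcg, bci, bcj, bfh, bfj, bhj, bij, cfj, cij, deh, efh, fhj
  3-simplices (3): bcfj, bcij, bfhj

giving chain groups C_0 ≅ Z^10, C_1 ≅ Z^22, C_2 ≅ Z^13, C_3 ≅ Z^3.

∂_1: C_1 → C_0 sends each edge [p,q] (with p < q) to q − p.
This gives a 10×22 integer matrix of rank 9; reducing to Smith normal form yields diagonal entries (1,1,1,1,1,1,1,1,1).

The boundary map ∂_2: C_2 → C_1 sends each 2-simplex [p,q,r] to [q,r] − [p,r] + [p,q]. For instance
  ∂cij = ij − cj + ci,
  ∂bcf = cf − bf + bc.
The 22×13 boundary matrix has rank 10 and Smith normal form diag(1,1,1,1,1,1,1,1,1,1).

∂_3: C_3 → C_2 sends each 3-simplex σ to the alternating sum Σ_i (−1)^i (σ with its i-th vertex removed). For instance
  ∂bfhj = fhj − bhj + bfj − bfh,
  ∂bcfj = cfj − bfj + bcj − bcf.
The resulting 13×3 matrix has rank 3, and its Smith normal form has invariant factors (1,1,1).

From H_k ≅ ker(∂_k) / im(∂_{k+1}) we obtain:

  H_0: rank C_0 − rank ∂_1 = 10 − 9 = 1, and the invariant factors of ∂_1 are all 1, so H_0 ≅ Z.
  H_1: rank ker ∂_1 − rank ∂_2 = (22 − 9) − 10 = 3, and the invariant factors of ∂_2 are all 1, so H_1 ≅ Z^3.
  H_2: rank ker ∂_2 − rank ∂_3 = (13 − 10) − 3 = 0, and the invariant factors of ∂_3 are all 1, so H_2 ≅ 0.
  H_3: rank ker ∂_3 − rank ∂_4 = (3 − 3) − 0 = 0, and there is no ∂_4, so H_3 ≅ 0.

H_0 ≅ Z,  H_1 ≅ Z^3,  H_2 = 0,  H_3 = 0.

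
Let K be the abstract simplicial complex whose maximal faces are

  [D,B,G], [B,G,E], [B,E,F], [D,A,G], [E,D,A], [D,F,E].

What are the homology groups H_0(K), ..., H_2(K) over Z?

Order the vertices as A < B < D < E < F < G. Listing each simplex with vertices in this order, K has dimension 2 with simplices:

  0-simplices (6): A, B, D, E, F, G
  1-simplices (12): AD, AE, AG, BD, BE, BF, BG, DE, DF, DG, EF, EG
  2-simplices (6): ADE, ADG, BDG, BEF, BEG, DEF

so the chain groups are C_0 ≅ Z^6, C_1 ≅ Z^12, C_2 ≅ Z^6.

∂_1: C_1 → C_0 sends each edge [p,q] (with p < q) to q − p.
The 6×12 boundary matrix has rank 5 and Smith normal form diag(1,1,1,1,1).

The boundary map ∂_2: C_2 → C_1 maps a triangle to the signed sum of its edges. For instance
  ∂BEF = EF − BF + BE,
  ∂BEG = EG − BG + BE.
This gives a 12×6 integer matrix of rank 6; reducing to Smith normal form yields diagonal entries (1,1,1,1,1,1).

Reading off H_k = ker ∂_k / im ∂_{k+1}:

  H_0: rank C_0 − rank ∂_1 = 6 − 5 = 1, and the invariant factors of ∂_1 are all 1, so H_0 ≅ Z.
  H_1: rank ker ∂_1 − rank ∂_2 = (12 − 5) − 6 = 1, and the invariant factors of ∂_2 are all 1, so H_1 ≅ Z.
  H_2: rank ker ∂_2 − rank ∂_3 = (6 − 6) − 0 = 0, and there is no ∂_3, so H_2 ≅ 0.

As a check, the Euler characteristic is 6 − 12 + 6 = 0, which agrees with 1 − 1 + 0 = 0.

H_0 ≅ Z,  H_1 ≅ Z,  H_2 = 0.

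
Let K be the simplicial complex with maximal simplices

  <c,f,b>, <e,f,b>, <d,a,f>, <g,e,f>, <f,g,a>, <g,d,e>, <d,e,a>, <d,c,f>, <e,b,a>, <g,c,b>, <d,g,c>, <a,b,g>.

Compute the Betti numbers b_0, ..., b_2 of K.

b_0 = 1, b_1 = 0, b_2 = 0.

Take the total order a < b < c < d < e < f < g on the vertex set. Then K (dimension 2) consists of the simplices:

  0-simplices (7): a, b, c, d, e, f, g
  1-simplices (18): ab, ad, ae, af, ag, bc, be, bf, bg, cd, cf, cg, de, df, dg, ef, eg, fg
  2-simplices (12): abe, abg, ade, adf, afg, bcf, bcg, bef, cdf, cdg, deg, efg

so the chain groups are C_0 ≅ Z^7, C_1 ≅ Z^18, C_2 ≅ Z^12.

The boundary map ∂_1: C_1 → C_0 maps an edge to its endpoints' difference, ∂[p,q] = q − p. For instance
  ∂af = f − a.
The 7×18 boundary matrix has rank 6 and Smith normal form diag(1,1,1,1,1,1).

Boundary ∂_2: C_2 → C_1 acts by ∂[p,q,r] = [q,r] − [p,r] + [p,q]. For instance
  ∂cdg = dg − cg + cd,
  ∂adf = df − af + ad.
As a 18×12 matrix over Z this has rank 12, with invariant factors (1,1,1,1,1,1,1,1,1,1,1,2).

Computing H_k = (kernel of ∂_k) / (image of ∂_{k+1}):

  H_0: rank C_0 − rank ∂_1 = 7 − 6 = 1, and the invariant factors of ∂_1 are all 1, so H_0 ≅ Z.
  H_1: rank ker ∂_1 − rank ∂_2 = (18 − 6) − 12 = 0, and ∂_2 has invariant factor 2 > 1, so H_1 ≅ Z/2.
  H_2: rank ker ∂_2 − rank ∂_3 = (12 − 12) − 0 = 0, and there is no ∂_3, so H_2 ≅ 0.

As a check, the Euler characteristic is 7 − 18 + 12 = 1, which agrees with 1 − 0 + 0 = 1.

Hence the Betti numbers are b_0 = 1, b_1 = 0, b_2 = 0.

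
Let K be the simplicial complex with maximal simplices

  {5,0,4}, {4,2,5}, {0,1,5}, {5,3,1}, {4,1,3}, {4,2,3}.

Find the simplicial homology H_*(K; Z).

H_0 ≅ Z,  H_1 ≅ Z,  H_2 = 0.

Take the total order 0 < 1 < 2 < 3 < 4 < 5 on the vertex set. Then K (dimension 2) consists of the simplices:

  0-simplices (6): [0], [1], [2], [3], [4], [5]
  1-simplices (12): [0,1], [0,4], [0,5], [1,3], [1,4], [1,5], [2,3], [2,4], [2,5], [3,4], [3,5], [4,5]
  2-simplices (6): [0,1,5], [0,4,5], [1,3,4], [1,3,5], [2,3,4], [2,4,5]

Hence C_0 ≅ Z^6, C_1 ≅ Z^12, C_2 ≅ Z^6.

Boundary ∂_1: C_1 → C_0 maps an edge to its endpoints' difference, ∂[p,q] = q − p. For instance
  ∂[0,5] = [5] − [0].
The 6×12 boundary matrix has rank 5 and Smith normal form diag(1,1,1,1,1).

Boundary ∂_2: C_2 → C_1 maps a triangle to the signed sum of its edges. For instance
  ∂[0,1,5] = [1,5] − [0,5] + [0,1],
  ∂[2,3,4] = [3,4] − [2,4] + [2,3].
The resulting 12×6 matrix has rank 6, and its Smith normal form has invariant factors (1,1,1,1,1,1).

Reading off H_k = ker ∂_k / im ∂_{k+1}:

  H_0: rank C_0 − rank ∂_1 = 6 − 5 = 1, and the invariant factors of ∂_1 are all 1, so H_0 ≅ Z.
  H_1: rank ker ∂_1 − rank ∂_2 = (12 − 5) − 6 = 1, and the invariant factors of ∂_2 are all 1, so H_1 ≅ Z.
  H_2: rank ker ∂_2 − rank ∂_3 = (6 − 6) − 0 = 0, and there is no ∂_3, so H_2 ≅ 0.

As a check, the Euler characteristic is 6 − 12 + 6 = 0, which agrees with 1 − 1 + 0 = 0.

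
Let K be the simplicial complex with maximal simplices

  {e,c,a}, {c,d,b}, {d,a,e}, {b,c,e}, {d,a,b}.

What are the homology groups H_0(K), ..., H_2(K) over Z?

We work with the vertex ordering a < b < c < d < e. The simplices of K, each written with vertices in increasing order, are:

  0-simplices (5): a, b, c, d, e
  1-simplices (10): ab, ac, ad, ae, bc, bd, be, cd, ce, de
  2-simplices (5): abd, ace, ade, bcd, bce

giving chain groups C_0 ≅ Z^5, C_1 ≅ Z^10, C_2 ≅ Z^5.

The boundary map ∂_1: C_1 → C_0 sends each edge [p,q] (with p < q) to q − p.
The resulting 5×10 matrix has rank 4, and its Smith normal form has invariant factors (1,1,1,1).

Boundary ∂_2: C_2 → C_1 acts by ∂[p,q,r] = [q,r] − [p,r] + [p,q]. For instance
  ∂bce = ce − be + bc,
  ∂ade = de − ae + ad.
As a 10×5 matrix over Z this has rank 5, with invariant factors (1,1,1,1,1).

Now H_k = ker ∂_k / im ∂_{k+1}, so:

  H_0: rank C_0 − rank ∂_1 = 5 − 4 = 1, and the invariant factors of ∂_1 are all 1, so H_0 = Z.
  H_1: rank ker ∂_1 − rank ∂_2 = (10 − 4) − 5 = 1, and the invariant factors of ∂_2 are all 1, so H_1 = Z.
  H_2: rank ker ∂_2 − rank ∂_3 = (5 − 5) − 0 = 0, and there is no ∂_3, so H_2 = 0.

H_0 = Z,  H_1 = Z,  H_2 = 0.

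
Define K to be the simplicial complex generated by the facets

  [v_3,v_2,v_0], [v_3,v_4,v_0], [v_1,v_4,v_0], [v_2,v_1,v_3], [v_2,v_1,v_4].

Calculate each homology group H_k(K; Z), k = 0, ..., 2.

H_0 ≅ Z,  H_1 ≅ Z,  H_2 = 0.

K has 5 vertices, 10 edges, 5 triangles.
rank ∂_0 = 0, rank ∂_1 = 4 ⇒ b_0 = 5 − 0 − 4 = 1; all invariant factors of ∂_1 are 1 so no torsion. So H_0 = Z.
rank ∂_1 = 4, rank ∂_2 = 5 ⇒ b_1 = 10 − 4 − 5 = 1; all invariant factors of ∂_2 are 1 so no torsion. So H_1 = Z.
rank ∂_2 = 5, rank ∂_3 = 0 ⇒ b_2 = 5 − 5 − 0 = 0. So H_2 = 0.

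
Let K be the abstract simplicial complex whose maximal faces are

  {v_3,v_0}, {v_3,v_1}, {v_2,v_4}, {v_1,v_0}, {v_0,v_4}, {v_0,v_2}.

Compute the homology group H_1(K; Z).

Fix the vertex order v_0 < v_1 < v_2 < v_3 < v_4 and write every simplex with vertices in increasing order. Then dim K = 1 and the simplices of K are:

  0-simplices (5): [v_0], [v_1], [v_2], [v_3], [v_4]
  1-simplices (6): [v_0,v_1], [v_0,v_2], [v_0,v_3], [v_0,v_4], [v_1,v_3], [v_2,v_4]

giving chain groups C_0 ≅ Z^5, C_1 ≅ Z^6.

Boundary ∂_1: C_1 → C_0 maps an edge to its endpoints' difference, ∂[p,q] = q − p. For instance
  ∂[v_0,v_1] = [v_1] − [v_0].
The resulting 5×6 matrix has rank 4, and its Smith normal form has invariant factors (1,1,1,1).

From H_k ≅ ker(∂_k) / im(∂_{k+1}) we obtain:

  H_1: rank ker ∂_1 − rank ∂_2 = (6 − 4) − 0 = 2, and there is no ∂_2, so H_1 ≅ Z^2.

H_1 = Z^2.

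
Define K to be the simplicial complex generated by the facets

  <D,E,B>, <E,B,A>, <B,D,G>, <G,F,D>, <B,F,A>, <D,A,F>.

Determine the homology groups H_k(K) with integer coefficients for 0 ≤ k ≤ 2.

We work with the vertex ordering A < B < D < E < F < G. The simplices of K, each written with vertices in increasing order, are:

  0-simplices (6): A, B, D, E, F, G
  1-simplices (12): AB, AD, AE, AF, BD, BE, BF, BG, DE, DF, DG, FG
  2-simplices (6): ABE, ABF, ADF, BDE, BDG, DFG

so the chain groups are C_0 ≅ Z^6, C_1 ≅ Z^12, C_2 ≅ Z^6.

Boundary ∂_1: C_1 → C_0 sends each edge [p,q] (with p < q) to q − p. For instance
  ∂AF = F − A.
The 6×12 boundary matrix has rank 5 and Smith normal form diag(1,1,1,1,1).

∂_2: C_2 → C_1 maps a triangle to the signed sum of its edges. For instance
  ∂BDG = DG − BG + BD,
  ∂DFG = FG − DG + DF.
The 12×6 boundary matrix has rank 6 and Smith normal form diag(1,1,1,1,1,1).

Reading off H_k = ker ∂_k / im ∂_{k+1}:

  H_0: rank C_0 − rank ∂_1 = 6 − 5 = 1, and the invariant factors of ∂_1 are all 1, so H_0 ≅ Z.
  H_1: rank ker ∂_1 − rank ∂_2 = (12 − 5) − 6 = 1, and the invariant factors of ∂_2 are all 1, so H_1 ≅ Z.
  H_2: rank ker ∂_2 − rank ∂_3 = (6 − 6) − 0 = 0, and there is no ∂_3, so H_2 ≅ 0.

H_0 ≅ Z,  H_1 ≅ Z,  H_2 = 0.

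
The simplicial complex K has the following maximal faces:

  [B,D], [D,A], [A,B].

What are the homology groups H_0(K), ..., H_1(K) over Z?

K has 3 vertices, 3 edges.
rank ∂_0 = 0, rank ∂_1 = 2 ⇒ b_0 = 3 − 0 − 2 = 1; all invariant factors of ∂_1 are 1 so no torsion. So H_0 = Z.
rank ∂_1 = 2, rank ∂_2 = 0 ⇒ b_1 = 3 − 2 − 0 = 1. So H_1 = Z.

H_0 ≅ Z,  H_1 ≅ Z.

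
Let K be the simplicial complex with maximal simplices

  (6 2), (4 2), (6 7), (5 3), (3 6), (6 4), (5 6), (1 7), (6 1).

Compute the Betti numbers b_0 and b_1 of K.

b_0 = 1, b_1 = 3.

Take the total order 1 < 2 < 3 < 4 < 5 < 6 < 7 on the vertex set. Then K (dimension 1) consists of the simplices:

  0-simplices (7): [1], [2], [3], [4], [5], [6], [7]
  1-simplices (9): [1,6], [1,7], [2,4], [2,6], [3,5], [3,6], [4,6], [5,6], [6,7]

giving chain groups C_0 ≅ Z^7, C_1 ≅ Z^9.

The boundary map ∂_1: C_1 → C_0 maps an edge to its endpoints' difference, ∂[p,q] = q − p. For instance
  ∂[4,6] = [6] − [4].
The 7×9 boundary matrix has rank 6 and Smith normal form diag(1,1,1,1,1,1).

Computing H_k = (kernel of ∂_k) / (image of ∂_{k+1}):

  H_0: rank C_0 − rank ∂_1 = 7 − 6 = 1, and the invariant factors of ∂_1 are all 1, so H_0 = Z.
  H_1: rank ker ∂_1 − rank ∂_2 = (9 − 6) − 0 = 3, and there is no ∂_2, so H_1 = Z^3.

Hence the Betti numbers are b_0 = 1, b_1 = 3.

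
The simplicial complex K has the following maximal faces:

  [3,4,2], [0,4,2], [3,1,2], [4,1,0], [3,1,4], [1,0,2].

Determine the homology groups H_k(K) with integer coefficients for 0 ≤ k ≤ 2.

Fix the vertex order 0 < 1 < 2 < 3 < 4 and write every simplex with vertices in increasing order. Then dim K = 2 and the simplices of K are:

  0-simplices (5): [0], [1], [2], [3], [4]
  1-simplices (9): [0,1], [0,2], [0,4], [1,2], [1,3], [1,4], [2,3], [2,4], [3,4]
  2-simplices (6): [0,1,2], [0,1,4], [0,2,4], [1,2,3], [1,3,4], [2,3,4]

giving chain groups C_0 ≅ Z^5, C_1 ≅ Z^9, C_2 ≅ Z^6.

Boundary ∂_1: C_1 → C_0 maps an edge to its endpoints' difference, ∂[p,q] = q − p. For instance
  ∂[0,1] = [1] − [0].
The resulting 5×9 matrix has rank 4, and its Smith normal form has invariant factors (1,1,1,1).

The boundary map ∂_2: C_2 → C_1 acts by ∂[p,q,r] = [q,r] − [p,r] + [p,q]. For instance
  ∂[1,3,4] = [3,4] − [1,4] + [1,3],
  ∂[2,3,4] = [3,4] − [2,4] + [2,3].
The resulting 9×6 matrix has rank 5, and its Smith normal form has invariant factors (1,1,1,1,1).

From H_k ≅ ker(∂_k) / im(∂_{k+1}) we obtain:

  H_0: rank C_0 − rank ∂_1 = 5 − 4 = 1, and the invariant factors of ∂_1 are all 1, so H_0 = Z.
  H_1: rank ker ∂_1 − rank ∂_2 = (9 − 4) − 5 = 0, and the invariant factors of ∂_2 are all 1, so H_1 = 0.
  H_2: rank ker ∂_2 − rank ∂_3 = (6 − 5) − 0 = 1, and there is no ∂_3, so H_2 = Z.

H_0 ≅ Z,  H_1 = 0,  H_2 ≅ Z.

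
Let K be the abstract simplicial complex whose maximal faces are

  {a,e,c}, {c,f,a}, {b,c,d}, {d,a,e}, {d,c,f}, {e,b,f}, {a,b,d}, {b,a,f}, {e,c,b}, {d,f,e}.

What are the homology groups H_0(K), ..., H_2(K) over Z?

H_0 ≅ Z,  H_1 ≅ Z_2,  H_2 = 0.

Fix the vertex order a < b < c < d < e < f and write every simplex with vertices in increasing order. Then dim K = 2 and the simplices of K are:

  0-simplices (6): a, b, c, d, e, f
  1-simplices (15): ab, ac, ad, ae, af, bc, bd, be, bf, cd, ce, cf, de, df, ef
  2-simplices (10): abd, abf, ace, acf, ade, bcd, bce, bef, cdf, def

Hence C_0 ≅ Z^6, C_1 ≅ Z^15, C_2 ≅ Z^10.

∂_1: C_1 → C_0 sends each edge [p,q] (with p < q) to q − p. For instance
  ∂df = f − d.
As a 6×15 matrix over Z this has rank 5, with invariant factors (1,1,1,1,1).

Boundary ∂_2: C_2 → C_1 acts by ∂[p,q,r] = [q,r] − [p,r] + [p,q]. For instance
  ∂abd = bd − ad + ab,
  ∂def = ef − df + de.
The resulting 15×10 matrix has rank 10, and its Smith normal form has invariant factors (1,1,1,1,1,1,1,1,1,2).

Computing H_k = (kernel of ∂_k) / (image of ∂_{k+1}):

  H_0: rank C_0 − rank ∂_1 = 6 − 5 = 1, and the invariant factors of ∂_1 are all 1, so H_0 = Z.
  H_1: rank ker ∂_1 − rank ∂_2 = (15 − 5) − 10 = 0, and ∂_2 has invariant factor 2 > 1, so H_1 = Z_2.
  H_2: rank ker ∂_2 − rank ∂_3 = (10 − 10) − 0 = 0, and there is no ∂_3, so H_2 = 0.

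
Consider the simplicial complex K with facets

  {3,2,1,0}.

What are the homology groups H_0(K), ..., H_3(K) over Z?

H_0 ≅ Z,  H_1 = 0,  H_2 = 0,  H_3 = 0.

Take the total order 0 < 1 < 2 < 3 on the vertex set. Then K (dimension 3) consists of the simplices:

  0-simplices (4): [0], [1], [2], [3]
  1-simplices (6): [0,1], [0,2], [0,3], [1,2], [1,3], [2,3]
  2-simplices (4): [0,1,2], [0,1,3], [0,2,3], [1,2,3]
  3-simplices (1): [0,1,2,3]

Hence C_0 ≅ Z^4, C_1 ≅ Z^6, C_2 ≅ Z^4, C_3 ≅ Z^1.

∂_1: C_1 → C_0 is given by ∂[p,q] = [q] − [p].
The resulting 4×6 matrix has rank 3, and its Smith normal form has invariant factors (1,1,1).

∂_2: C_2 → C_1 sends each 2-simplex [p,q,r] to [q,r] − [p,r] + [p,q]. For instance
  ∂[0,2,3] = [2,3] − [0,3] + [0,2],
  ∂[1,2,3] = [2,3] − [1,3] + [1,2].
This gives a 6×4 integer matrix of rank 3; reducing to Smith normal form yields diagonal entries (1,1,1).

Boundary ∂_3: C_3 → C_2 sends each 3-simplex σ to the alternating sum Σ_i (−1)^i (σ with its i-th vertex removed). For instance
  ∂[0,1,2,3] = [1,2,3] − [0,2,3] + [0,1,3] − [0,1,2].
The 4×1 boundary matrix has rank 1 and Smith normal form diag(1).

Now H_k = ker ∂_k / im ∂_{k+1}, so:

  H_0: rank C_0 − rank ∂_1 = 4 − 3 = 1, and the invariant factors of ∂_1 are all 1, so H_0 ≅ Z.
  H_1: rank ker ∂_1 − rank ∂_2 = (6 − 3) − 3 = 0, and the invariant factors of ∂_2 are all 1, so H_1 ≅ 0.
  H_2: rank ker ∂_2 − rank ∂_3 = (4 − 3) − 1 = 0, and the invariant factors of ∂_3 are all 1, so H_2 ≅ 0.
  H_3: rank ker ∂_3 − rank ∂_4 = (1 − 1) − 0 = 0, and there is no ∂_4, so H_3 ≅ 0.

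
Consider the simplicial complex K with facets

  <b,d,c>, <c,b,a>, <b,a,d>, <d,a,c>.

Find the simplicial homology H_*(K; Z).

H_0 = Z,  H_1 = 0,  H_2 = Z.

Order the vertices as a < b < c < d. Listing each simplex with vertices in this order, K has dimension 2 with simplices:

  0-simplices (4): a, b, c, d
  1-simplices (6): ab, ac, ad, bc, bd, cd
  2-simplices (4): abc, abd, acd, bcd

Hence C_0 ≅ Z^4, C_1 ≅ Z^6, C_2 ≅ Z^4.

The boundary map ∂_1: C_1 → C_0 is given by ∂[p,q] = [q] − [p].
As a 4×6 matrix over Z this has rank 3, with invariant factors (1,1,1).

∂_2: C_2 → C_1 acts by ∂[p,q,r] = [q,r] − [p,r] + [p,q]. For instance
  ∂abd = bd − ad + ab,
  ∂bcd = cd − bd + bc.
As a 6×4 matrix over Z this has rank 3, with invariant factors (1,1,1).

Computing H_k = (kernel of ∂_k) / (image of ∂_{k+1}):

  H_0: rank C_0 − rank ∂_1 = 4 − 3 = 1, and the invariant factors of ∂_1 are all 1, so H_0 ≅ Z.
  H_1: rank ker ∂_1 − rank ∂_2 = (6 − 3) − 3 = 0, and the invariant factors of ∂_2 are all 1, so H_1 ≅ 0.
  H_2: rank ker ∂_2 − rank ∂_3 = (4 − 3) − 0 = 1, and there is no ∂_3, so H_2 ≅ Z.

As a check, the Euler characteristic is 4 − 6 + 4 = 2, which agrees with 1 − 0 + 1 = 2.
(K is a triangulation of the 2-sphere S^2.)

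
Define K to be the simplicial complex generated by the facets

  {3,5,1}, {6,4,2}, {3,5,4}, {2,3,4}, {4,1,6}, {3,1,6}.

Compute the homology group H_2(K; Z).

H_2 = 0.

K has 6 vertices, 12 edges, 6 triangles.
rank ∂_2 = 6, rank ∂_3 = 0 ⇒ b_2 = 6 − 6 − 0 = 0. So H_2 = 0.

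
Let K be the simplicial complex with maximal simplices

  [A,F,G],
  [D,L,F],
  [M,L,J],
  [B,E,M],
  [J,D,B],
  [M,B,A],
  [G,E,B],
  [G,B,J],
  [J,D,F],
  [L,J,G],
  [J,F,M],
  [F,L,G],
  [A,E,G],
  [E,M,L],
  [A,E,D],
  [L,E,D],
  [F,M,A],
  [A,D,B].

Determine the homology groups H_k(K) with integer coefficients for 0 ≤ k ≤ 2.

H_0 ≅ Z,  H_1 ≅ Z ⊕ Z_2,  H_2 = 0.

Take the total order A < B < D < E < F < G < J < L < M on the vertex set. Then K (dimension 2) consists of the simplices:

  0-simplices (9): A, B, D, E, F, G, J, L, M
  1-simplices (27): AB, AD, AE, AF, AG, AM, BD, BE, BG, BJ, BM, DE, DF, DJ, DL, EG, EL, EM, FG, FJ, FL, FM, GJ, GL, JL, JM, LM
  2-simplices (18): ABD, ABM, ADE, AEG, AFG, AFM, BDJ, BEG, BEM, BGJ, DEL, DFJ, DFL, ELM, FGL, FJM, GJL, JLM

Hence C_0 ≅ Z^9, C_1 ≅ Z^27, C_2 ≅ Z^18.

The boundary map ∂_1: C_1 → C_0 sends each edge [p,q] (with p < q) to q − p. For instance
  ∂DE = E − D.
This gives a 9×27 integer matrix of rank 8; reducing to Smith normal form yields diagonal entries (1,1,1,1,1,1,1,1).

∂_2: C_2 → C_1 sends each 2-simplex [p,q,r] to [q,r] − [p,r] + [p,q]. For instance
  ∂ABD = BD − AD + AB,
  ∂AEG = EG − AG + AE.
The 27×18 boundary matrix has rank 18 and Smith normal form diag(1,1,1,1,1,1,1,1,1,1,1,1,1,1,1,1,1,2).

From H_k ≅ ker(∂_k) / im(∂_{k+1}) we obtain:

  H_0: rank C_0 − rank ∂_1 = 9 − 8 = 1, and the invariant factors of ∂_1 are all 1, so H_0 ≅ Z.
  H_1: rank ker ∂_1 − rank ∂_2 = (27 − 8) − 18 = 1, and ∂_2 has invariant factor 2 > 1, so H_1 ≅ Z ⊕ Z_2.
  H_2: rank ker ∂_2 − rank ∂_3 = (18 − 18) − 0 = 0, and there is no ∂_3, so H_2 ≅ 0.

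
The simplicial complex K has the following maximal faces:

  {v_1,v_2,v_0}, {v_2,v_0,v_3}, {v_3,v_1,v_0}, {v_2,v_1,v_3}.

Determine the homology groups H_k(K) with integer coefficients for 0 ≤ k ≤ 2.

H_0 = Z,  H_1 = 0,  H_2 = Z.

Take the total order v_0 < v_1 < v_2 < v_3 on the vertex set. Then K (dimension 2) consists of the simplices:

  0-simplices (4): [v_0], [v_1], [v_2], [v_3]
  1-simplices (6): [v_0,v_1], [v_0,v_2], [v_0,v_3], [v_1,v_2], [v_1,v_3], [v_2,v_3]
  2-simplices (4): [v_0,v_1,v_2], [v_0,v_1,v_3], [v_0,v_2,v_3], [v_1,v_2,v_3]

so the chain groups are C_0 ≅ Z^4, C_1 ≅ Z^6, C_2 ≅ Z^4.

∂_1: C_1 → C_0 maps an edge to its endpoints' difference, ∂[p,q] = q − p.
The 4×6 boundary matrix has rank 3 and Smith normal form diag(1,1,1).

∂_2: C_2 → C_1 sends each 2-simplex [p,q,r] to [q,r] − [p,r] + [p,q]. For instance
  ∂[v_0,v_1,v_2] = [v_1,v_2] − [v_0,v_2] + [v_0,v_1],
  ∂[v_0,v_1,v_3] = [v_1,v_3] − [v_0,v_3] + [v_0,v_1].
The resulting 6×4 matrix has rank 3, and its Smith normal form has invariant factors (1,1,1).

From H_k ≅ ker(∂_k) / im(∂_{k+1}) we obtain:

  H_0: rank C_0 − rank ∂_1 = 4 − 3 = 1, and the invariant factors of ∂_1 are all 1, so H_0 = Z.
  H_1: rank ker ∂_1 − rank ∂_2 = (6 − 3) − 3 = 0, and the invariant factors of ∂_2 are all 1, so H_1 = 0.
  H_2: rank ker ∂_2 − rank ∂_3 = (4 − 3) − 0 = 1, and there is no ∂_3, so H_2 = Z.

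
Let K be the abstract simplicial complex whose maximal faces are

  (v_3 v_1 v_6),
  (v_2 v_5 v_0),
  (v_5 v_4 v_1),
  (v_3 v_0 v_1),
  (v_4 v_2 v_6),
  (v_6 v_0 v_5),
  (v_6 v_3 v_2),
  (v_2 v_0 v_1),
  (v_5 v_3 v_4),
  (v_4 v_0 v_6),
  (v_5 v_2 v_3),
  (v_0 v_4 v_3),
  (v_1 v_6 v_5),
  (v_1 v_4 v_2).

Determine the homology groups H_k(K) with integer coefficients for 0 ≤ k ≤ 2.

H_0 = Z,  H_1 = Z^2,  H_2 = Z.

Order the vertices as v_0 < v_1 < v_2 < v_3 < v_4 < v_5 < v_6. Listing each simplex with vertices in this order, K has dimension 2 with simplices:

  0-simplices (7): [v_0], [v_1], [v_2], [v_3], [v_4], [v_5], [v_6]
  1-simplices (21): (21 of them)
  2-simplices (14): (14 of them)

giving chain groups C_0 ≅ Z^7, C_1 ≅ Z^21, C_2 ≅ Z^14.

Boundary ∂_1: C_1 → C_0 sends each edge [p,q] (with p < q) to q − p.
The resulting 7×21 matrix has rank 6, and its Smith normal form has invariant factors (1,1,1,1,1,1).

∂_2: C_2 → C_1 maps a triangle to the signed sum of its edges. For instance
  ∂[v_1,v_3,v_6] = [v_3,v_6] − [v_1,v_6] + [v_1,v_3],
  ∂[v_0,v_1,v_2] = [v_1,v_2] − [v_0,v_2] + [v_0,v_1].
This gives a 21×14 integer matrix of rank 13; reducing to Smith normal form yields diagonal entries (1,1,1,1,1,1,1,1,1,1,1,1,1).

Computing H_k = (kernel of ∂_k) / (image of ∂_{k+1}):

  H_0: rank C_0 − rank ∂_1 = 7 − 6 = 1, and the invariant factors of ∂_1 are all 1, so H_0 ≅ Z.
  H_1: rank ker ∂_1 − rank ∂_2 = (21 − 6) − 13 = 2, and the invariant factors of ∂_2 are all 1, so H_1 ≅ Z^2.
  H_2: rank ker ∂_2 − rank ∂_3 = (14 − 13) − 0 = 1, and there is no ∂_3, so H_2 ≅ Z.

As a check, the Euler characteristic is 7 − 21 + 14 = 0, which agrees with 1 − 2 + 1 = 0.
(K is a triangulation of the torus T^2.)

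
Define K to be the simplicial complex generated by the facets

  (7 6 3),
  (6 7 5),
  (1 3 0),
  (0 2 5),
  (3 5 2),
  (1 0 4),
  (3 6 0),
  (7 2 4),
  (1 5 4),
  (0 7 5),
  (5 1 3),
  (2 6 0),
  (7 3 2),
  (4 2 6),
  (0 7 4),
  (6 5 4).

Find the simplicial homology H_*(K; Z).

H_0 ≅ Z,  H_1 ≅ Z^2,  H_2 ≅ Z.

Order the vertices as 0 < 1 < 2 < 3 < 4 < 5 < 6 < 7. Listing each simplex with vertices in this order, K has dimension 2 with simplices:

  0-simplices (8): [0], [1], [2], [3], [4], [5], [6], [7]
  1-simplices (24): (24 of them)
  2-simplices (16): [0,1,3], [0,1,4], [0,2,5], [0,2,6], [0,3,6], [0,4,7], [0,5,7], [1,3,5], [1,4,5], [2,3,5], [2,3,7], [2,4,6], [2,4,7], [3,6,7], [4,5,6], [5,6,7]

Hence C_0 ≅ Z^8, C_1 ≅ Z^24, C_2 ≅ Z^16.

The boundary map ∂_1: C_1 → C_0 maps an edge to its endpoints' difference, ∂[p,q] = q − p. For instance
  ∂[1,4] = [4] − [1].
This gives a 8×24 integer matrix of rank 7; reducing to Smith normal form yields diagonal entries (1,1,1,1,1,1,1).

The boundary map ∂_2: C_2 → C_1 maps a triangle to the signed sum of its edges. For instance
  ∂[2,4,7] = [4,7] − [2,7] + [2,4],
  ∂[5,6,7] = [6,7] − [5,7] + [5,6].
As a 24×16 matrix over Z this has rank 15, with invariant factors (1,1,1,1,1,1,1,1,1,1,1,1,1,1,1).

Now H_k = ker ∂_k / im ∂_{k+1}, so:

  H_0: rank C_0 − rank ∂_1 = 8 − 7 = 1, and the invariant factors of ∂_1 are all 1, so H_0 ≅ Z.
  H_1: rank ker ∂_1 − rank ∂_2 = (24 − 7) − 15 = 2, and the invariant factors of ∂_2 are all 1, so H_1 ≅ Z^2.
  H_2: rank ker ∂_2 − rank ∂_3 = (16 − 15) − 0 = 1, and there is no ∂_3, so H_2 ≅ Z.

As a check, the Euler characteristic is 8 − 24 + 16 = 0, which agrees with 1 − 2 + 1 = 0.
(K is a triangulation of the torus T^2.)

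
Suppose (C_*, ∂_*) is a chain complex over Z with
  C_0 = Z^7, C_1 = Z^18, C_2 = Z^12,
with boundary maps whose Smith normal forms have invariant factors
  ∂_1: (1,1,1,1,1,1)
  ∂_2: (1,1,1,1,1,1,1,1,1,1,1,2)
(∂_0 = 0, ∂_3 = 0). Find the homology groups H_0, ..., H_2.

H_0: b_0 = 7 − 0 − 6 = 1; torsion from ∂_1 factors > 1: none. So H_0 = Z.
H_1: b_1 = 18 − 6 − 12 = 0; torsion from ∂_2 factors > 1: [2]. So H_1 = Z/2.
H_2: b_2 = 12 − 12 − 0 = 0; torsion from ∂_3 factors > 1: none. So H_2 = 0.

H_0 = Z,  H_1 = Z/2,  H_2 = 0.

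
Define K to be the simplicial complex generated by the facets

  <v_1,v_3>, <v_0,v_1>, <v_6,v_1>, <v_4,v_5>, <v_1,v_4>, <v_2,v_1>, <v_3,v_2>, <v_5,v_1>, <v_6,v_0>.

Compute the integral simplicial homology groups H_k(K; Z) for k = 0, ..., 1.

Order the vertices as v_0 < v_1 < v_2 < v_3 < v_4 < v_5 < v_6. Listing each simplex with vertices in this order, K has dimension 1 with simplices:

  0-simplices (7): [v_0], [v_1], [v_2], [v_3], [v_4], [v_5], [v_6]
  1-simplices (9): [v_0,v_1], [v_0,v_6], [v_1,v_2], [v_1,v_3], [v_1,v_4], [v_1,v_5], [v_1,v_6], [v_2,v_3], [v_4,v_5]

Hence C_0 ≅ Z^7, C_1 ≅ Z^9.

∂_1: C_1 → C_0 maps an edge to its endpoints' difference, ∂[p,q] = q − p.
The resulting 7×9 matrix has rank 6, and its Smith normal form has invariant factors (1,1,1,1,1,1).

Computing H_k = (kernel of ∂_k) / (image of ∂_{k+1}):

  H_0: rank C_0 − rank ∂_1 = 7 − 6 = 1, and the invariant factors of ∂_1 are all 1, so H_0 = Z.
  H_1: rank ker ∂_1 − rank ∂_2 = (9 − 6) − 0 = 3, and there is no ∂_2, so H_1 = Z^3.

As a check, the Euler characteristic is 7 − 9 = -2, which agrees with 1 − 3 = -2.

H_0 = Z,  H_1 = Z^3.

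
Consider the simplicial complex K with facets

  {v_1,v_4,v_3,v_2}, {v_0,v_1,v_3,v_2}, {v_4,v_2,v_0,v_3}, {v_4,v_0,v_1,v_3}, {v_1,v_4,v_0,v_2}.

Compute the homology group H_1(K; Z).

Fix the vertex order v_0 < v_1 < v_2 < v_3 < v_4 and write every simplex with vertices in increasing order. Then dim K = 3 and the simplices of K are:

  0-simplices (5): [v_0], [v_1], [v_2], [v_3], [v_4]
  1-simplices (10): [v_0,v_1], [v_0,v_2], [v_0,v_3], [v_0,v_4], [v_1,v_2], [v_1,v_3], [v_1,v_4], [v_2,v_3], [v_2,v_4], [v_3,v_4]
  2-simplices (10): [v_0,v_1,v_2], [v_0,v_1,v_3], [v_0,v_1,v_4], [v_0,v_2,v_3], [v_0,v_2,v_4], [v_0,v_3,v_4], [v_1,v_2,v_3], [v_1,v_2,v_4], [v_1,v_3,v_4], [v_2,v_3,v_4]
  3-simplices (5): [v_0,v_1,v_2,v_3], [v_0,v_1,v_2,v_4], [v_0,v_1,v_3,v_4], [v_0,v_2,v_3,v_4], [v_1,v_2,v_3,v_4]

giving chain groups C_0 ≅ Z^5, C_1 ≅ Z^10, C_2 ≅ Z^10, C_3 ≅ Z^5.

∂_1: C_1 → C_0 sends each edge [p,q] (with p < q) to q − p. For instance
  ∂[v_0,v_2] = [v_2] − [v_0].
The 5×10 boundary matrix has rank 4 and Smith normal form diag(1,1,1,1).

The boundary map ∂_2: C_2 → C_1 acts by ∂[p,q,r] = [q,r] − [p,r] + [p,q]. For instance
  ∂[v_0,v_2,v_4] = [v_2,v_4] − [v_0,v_4] + [v_0,v_2],
  ∂[v_2,v_3,v_4] = [v_3,v_4] − [v_2,v_4] + [v_2,v_3].
As a 10×10 matrix over Z this has rank 6, with invariant factors (1,1,1,1,1,1).

The boundary map ∂_3: C_3 → C_2 sends each 3-simplex σ to the alternating sum Σ_i (−1)^i (σ with its i-th vertex removed). For instance
  ∂[v_0,v_2,v_3,v_4] = [v_2,v_3,v_4] − [v_0,v_3,v_4] + [v_0,v_2,v_4] − [v_0,v_2,v_3],
  ∂[v_0,v_1,v_2,v_4] = [v_1,v_2,v_4] − [v_0,v_2,v_4] + [v_0,v_1,v_4] − [v_0,v_1,v_2].
The resulting 10×5 matrix has rank 4, and its Smith normal form has invariant factors (1,1,1,1).

Computing H_k = (kernel of ∂_k) / (image of ∂_{k+1}):

  H_1: rank ker ∂_1 − rank ∂_2 = (10 − 4) − 6 = 0, and the invariant factors of ∂_2 are all 1, so H_1 ≅ 0.

H_1 ≅ 0.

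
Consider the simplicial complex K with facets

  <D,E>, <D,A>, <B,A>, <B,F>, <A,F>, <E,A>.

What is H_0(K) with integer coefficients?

Take the total order A < B < D < E < F on the vertex set. Then K (dimension 1) consists of the simplices:

  0-simplices (5): A, B, D, E, F
  1-simplices (6): AB, AD, AE, AF, BF, DE

Hence C_0 ≅ Z^5, C_1 ≅ Z^6.

Boundary ∂_1: C_1 → C_0 sends each edge [p,q] (with p < q) to q − p.
The 5×6 boundary matrix has rank 4 and Smith normal form diag(1,1,1,1).

Reading off H_k = ker ∂_k / im ∂_{k+1}:

  H_0: rank C_0 − rank ∂_1 = 5 − 4 = 1, and the invariant factors of ∂_1 are all 1, so H_0 = Z.

H_0 ≅ Z.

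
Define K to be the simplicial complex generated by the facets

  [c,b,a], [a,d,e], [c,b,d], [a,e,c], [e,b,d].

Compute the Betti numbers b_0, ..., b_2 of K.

Fix the vertex order a < b < c < d < e and write every simplex with vertices in increasing order. Then dim K = 2 and the simplices of K are:

  0-simplices (5): a, b, c, d, e
  1-simplices (10): ab, ac, ad, ae, bc, bd, be, cd, ce, de
  2-simplices (5): abc, ace, ade, bcd, bde

so the chain groups are C_0 ≅ Z^5, C_1 ≅ Z^10, C_2 ≅ Z^5.

Boundary ∂_1: C_1 → C_0 is given by ∂[p,q] = [q] − [p]. For instance
  ∂bd = d − b.
As a 5×10 matrix over Z this has rank 4, with invariant factors (1,1,1,1).

∂_2: C_2 → C_1 maps a triangle to the signed sum of its edges. For instance
  ∂ade = de − ae + ad,
  ∂bde = de − be + bd.
As a 10×5 matrix over Z this has rank 5, with invariant factors (1,1,1,1,1).

Computing H_k = (kernel of ∂_k) / (image of ∂_{k+1}):

  H_0: rank C_0 − rank ∂_1 = 5 − 4 = 1, and the invariant factors of ∂_1 are all 1, so H_0 ≅ Z.
  H_1: rank ker ∂_1 − rank ∂_2 = (10 − 4) − 5 = 1, and the invariant factors of ∂_2 are all 1, so H_1 ≅ Z.
  H_2: rank ker ∂_2 − rank ∂_3 = (5 − 5) − 0 = 0, and there is no ∂_3, so H_2 ≅ 0.

Hence the Betti numbers are b_0 = 1, b_1 = 1, b_2 = 0.

b_0 = 1, b_1 = 1, b_2 = 0.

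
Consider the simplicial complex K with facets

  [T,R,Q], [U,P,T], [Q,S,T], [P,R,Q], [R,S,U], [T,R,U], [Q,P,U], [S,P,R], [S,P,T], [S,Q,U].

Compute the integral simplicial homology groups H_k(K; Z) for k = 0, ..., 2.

Order the vertices as P < Q < R < S < T < U. Listing each simplex with vertices in this order, K has dimension 2 with simplices:

  0-simplices (6): P, Q, R, S, T, U
  1-simplices (15): PQ, PR, PS, PT, PU, QR, QS, QT, QU, RS, RT, RU, ST, SU, TU
  2-simplices (10): PQR, PQU, PRS, PST, PTU, QRT, QST, QSU, RSU, RTU

Hence C_0 ≅ Z^6, C_1 ≅ Z^15, C_2 ≅ Z^10.

Boundary ∂_1: C_1 → C_0 sends each edge [p,q] (with p < q) to q − p. For instance
  ∂QR = R − Q.
As a 6×15 matrix over Z this has rank 5, with invariant factors (1,1,1,1,1).

∂_2: C_2 → C_1 sends each 2-simplex [p,q,r] to [q,r] − [p,r] + [p,q]. For instance
  ∂PRS = RS − PS + PR,
  ∂PST = ST − PT + PS.
The 15×10 boundary matrix has rank 10 and Smith normal form diag(1,1,1,1,1,1,1,1,1,2).

Now H_k = ker ∂_k / im ∂_{k+1}, so:

  H_0: rank C_0 − rank ∂_1 = 6 − 5 = 1, and the invariant factors of ∂_1 are all 1, so H_0 = Z.
  H_1: rank ker ∂_1 − rank ∂_2 = (15 − 5) − 10 = 0, and ∂_2 has invariant factor 2 > 1, so H_1 = Z/2.
  H_2: rank ker ∂_2 − rank ∂_3 = (10 − 10) − 0 = 0, and there is no ∂_3, so H_2 = 0.

H_0 = Z,  H_1 = Z/2,  H_2 = 0.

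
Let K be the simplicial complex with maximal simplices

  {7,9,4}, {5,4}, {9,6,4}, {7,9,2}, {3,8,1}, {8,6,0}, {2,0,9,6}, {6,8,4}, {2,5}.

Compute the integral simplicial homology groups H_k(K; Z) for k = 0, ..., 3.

Fix the vertex order 0 < 1 < 2 < 3 < 4 < 5 < 6 < 7 < 8 < 9 and write every simplex with vertices in increasing order. Then dim K = 3 and the simplices of K are:

  0-simplices (10): [0], [1], [2], [3], [4], [5], [6], [7], [8], [9]
  1-simplices (19): [0,2], [0,6], [0,8], [0,9], [1,3], [1,8], [2,5], [2,6], [2,7], [2,9], [3,8], [4,5], [4,6], [4,7], [4,8], [4,9], [6,8], [6,9], [7,9]
  2-simplices (10): [0,2,6], [0,2,9], [0,6,8], [0,6,9], [1,3,8], [2,6,9], [2,7,9], [4,6,8], [4,6,9], [4,7,9]
  3-simplices (1): [0,2,6,9]

giving chain groups C_0 ≅ Z^10, C_1 ≅ Z^19, C_2 ≅ Z^10, C_3 ≅ Z^1.

Boundary ∂_1: C_1 → C_0 sends each edge [p,q] (with p < q) to q − p. For instance
  ∂[4,9] = [9] − [4].
This gives a 10×19 integer matrix of rank 9; reducing to Smith normal form yields diagonal entries (1,1,1,1,1,1,1,1,1).

Boundary ∂_2: C_2 → C_1 acts by ∂[p,q,r] = [q,r] − [p,r] + [p,q]. For instance
  ∂[0,2,6] = [2,6] − [0,6] + [0,2],
  ∂[4,7,9] = [7,9] − [4,9] + [4,7].
This gives a 19×10 integer matrix of rank 9; reducing to Smith normal form yields diagonal entries (1,1,1,1,1,1,1,1,1).

∂_3: C_3 → C_2 sends each 3-simplex σ to the alternating sum Σ_i (−1)^i (σ with its i-th vertex removed). For instance
  ∂[0,2,6,9] = [2,6,9] − [0,6,9] + [0,2,9] − [0,2,6].
The 10×1 boundary matrix has rank 1 and Smith normal form diag(1).

Computing H_k = (kernel of ∂_k) / (image of ∂_{k+1}):

  H_0: rank C_0 − rank ∂_1 = 10 − 9 = 1, and the invariant factors of ∂_1 are all 1, so H_0 = Z.
  H_1: rank ker ∂_1 − rank ∂_2 = (19 − 9) − 9 = 1, and the invariant factors of ∂_2 are all 1, so H_1 = Z.
  H_2: rank ker ∂_2 − rank ∂_3 = (10 − 9) − 1 = 0, and the invariant factors of ∂_3 are all 1, so H_2 = 0.
  H_3: rank ker ∂_3 − rank ∂_4 = (1 − 1) − 0 = 0, and there is no ∂_4, so H_3 = 0.

H_0 = Z,  H_1 = Z,  H_2 = 0,  H_3 = 0.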